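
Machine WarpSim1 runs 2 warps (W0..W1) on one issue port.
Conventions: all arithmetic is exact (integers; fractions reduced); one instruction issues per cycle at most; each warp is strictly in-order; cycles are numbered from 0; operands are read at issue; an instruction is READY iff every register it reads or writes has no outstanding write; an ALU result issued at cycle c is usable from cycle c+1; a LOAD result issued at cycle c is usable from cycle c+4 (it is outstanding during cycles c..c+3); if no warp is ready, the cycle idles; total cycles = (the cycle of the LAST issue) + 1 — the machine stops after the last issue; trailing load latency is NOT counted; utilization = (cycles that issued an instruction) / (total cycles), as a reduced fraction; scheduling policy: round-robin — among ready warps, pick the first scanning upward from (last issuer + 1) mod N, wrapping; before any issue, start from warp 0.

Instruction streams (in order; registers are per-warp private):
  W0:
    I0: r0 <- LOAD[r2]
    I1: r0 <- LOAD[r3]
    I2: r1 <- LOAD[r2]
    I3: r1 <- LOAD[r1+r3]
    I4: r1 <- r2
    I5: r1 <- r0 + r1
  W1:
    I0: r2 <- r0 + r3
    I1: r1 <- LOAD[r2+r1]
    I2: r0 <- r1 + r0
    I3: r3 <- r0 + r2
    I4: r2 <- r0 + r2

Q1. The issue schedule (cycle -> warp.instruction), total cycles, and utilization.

cycle 0: W0.I0
cycle 1: W1.I0
cycle 2: W1.I1
cycle 3: idle
cycle 4: W0.I1
cycle 5: W0.I2
cycle 6: W1.I2
cycle 7: W1.I3
cycle 8: W1.I4
cycle 9: W0.I3
cycle 10: idle
cycle 11: idle
cycle 12: idle
cycle 13: W0.I4
cycle 14: W0.I5

Answer: 15 cycles, utilization 11/15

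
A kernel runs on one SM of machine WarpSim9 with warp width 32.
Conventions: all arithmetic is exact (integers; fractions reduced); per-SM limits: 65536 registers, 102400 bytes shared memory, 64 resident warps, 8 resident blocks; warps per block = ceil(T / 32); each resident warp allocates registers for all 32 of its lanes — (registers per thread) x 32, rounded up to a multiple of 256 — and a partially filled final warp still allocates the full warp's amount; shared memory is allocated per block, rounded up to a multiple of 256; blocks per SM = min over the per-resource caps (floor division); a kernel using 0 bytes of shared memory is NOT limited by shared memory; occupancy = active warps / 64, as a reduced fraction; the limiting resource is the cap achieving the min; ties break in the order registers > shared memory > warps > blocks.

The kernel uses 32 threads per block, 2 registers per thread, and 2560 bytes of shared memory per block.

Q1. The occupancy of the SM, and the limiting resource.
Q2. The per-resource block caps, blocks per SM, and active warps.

Answer: occupancy 1/8, limited by blocks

registers: 256 blocks
shared memory: 40 blocks
warps: 64 blocks
blocks: 8 blocks

Answer: 8 blocks, 8 active warps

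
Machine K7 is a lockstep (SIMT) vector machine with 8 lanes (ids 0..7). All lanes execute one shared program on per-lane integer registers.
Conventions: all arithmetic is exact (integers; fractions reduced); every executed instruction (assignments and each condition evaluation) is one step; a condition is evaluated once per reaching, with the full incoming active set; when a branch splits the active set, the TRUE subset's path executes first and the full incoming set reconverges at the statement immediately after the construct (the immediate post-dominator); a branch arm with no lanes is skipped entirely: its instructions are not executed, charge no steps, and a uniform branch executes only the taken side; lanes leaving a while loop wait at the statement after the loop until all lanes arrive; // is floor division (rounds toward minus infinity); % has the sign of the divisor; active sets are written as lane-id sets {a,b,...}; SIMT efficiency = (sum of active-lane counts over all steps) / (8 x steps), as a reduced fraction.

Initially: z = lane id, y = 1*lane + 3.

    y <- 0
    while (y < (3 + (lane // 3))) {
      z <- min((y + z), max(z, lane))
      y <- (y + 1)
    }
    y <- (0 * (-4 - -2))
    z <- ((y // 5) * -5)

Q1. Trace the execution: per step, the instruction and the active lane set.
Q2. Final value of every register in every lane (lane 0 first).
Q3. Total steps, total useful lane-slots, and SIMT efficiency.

step 0: y <- 0                       {0,1,2,3,4,5,6,7}
step 1: eval (y < (3 + (lane // 3))) {0,1,2,3,4,5,6,7}
step 2: z <- min((y + z), max(z, lane)) {0,1,2,3,4,5,6,7}
step 3: y <- (y + 1)                 {0,1,2,3,4,5,6,7}
step 4: eval (y < (3 + (lane // 3))) {0,1,2,3,4,5,6,7}
step 5: z <- min((y + z), max(z, lane)) {0,1,2,3,4,5,6,7}
step 6: y <- (y + 1)                 {0,1,2,3,4,5,6,7}
step 7: eval (y < (3 + (lane // 3))) {0,1,2,3,4,5,6,7}
step 8: z <- min((y + z), max(z, lane)) {0,1,2,3,4,5,6,7}
step 9: y <- (y + 1)                 {0,1,2,3,4,5,6,7}
step 10: eval (y < (3 + (lane // 3))) {0,1,2,3,4,5,6,7}
step 11: z <- min((y + z), max(z, lane)) {3,4,5,6,7}
step 12: y <- (y + 1)                 {3,4,5,6,7}
step 13: eval (y < (3 + (lane // 3))) {3,4,5,6,7}
step 14: z <- min((y + z), max(z, lane)) {6,7}
step 15: y <- (y + 1)                 {6,7}
step 16: eval (y < (3 + (lane // 3))) {6,7}
step 17: y <- (0 * (-4 - -2))         {0,1,2,3,4,5,6,7}
step 18: z <- ((y // 5) * -5)         {0,1,2,3,4,5,6,7}

Answer: 19 steps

z: 0,0,0,0,0,0,0,0
y: 0,0,0,0,0,0,0,0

steps = 19; useful = 125; efficiency = 125/152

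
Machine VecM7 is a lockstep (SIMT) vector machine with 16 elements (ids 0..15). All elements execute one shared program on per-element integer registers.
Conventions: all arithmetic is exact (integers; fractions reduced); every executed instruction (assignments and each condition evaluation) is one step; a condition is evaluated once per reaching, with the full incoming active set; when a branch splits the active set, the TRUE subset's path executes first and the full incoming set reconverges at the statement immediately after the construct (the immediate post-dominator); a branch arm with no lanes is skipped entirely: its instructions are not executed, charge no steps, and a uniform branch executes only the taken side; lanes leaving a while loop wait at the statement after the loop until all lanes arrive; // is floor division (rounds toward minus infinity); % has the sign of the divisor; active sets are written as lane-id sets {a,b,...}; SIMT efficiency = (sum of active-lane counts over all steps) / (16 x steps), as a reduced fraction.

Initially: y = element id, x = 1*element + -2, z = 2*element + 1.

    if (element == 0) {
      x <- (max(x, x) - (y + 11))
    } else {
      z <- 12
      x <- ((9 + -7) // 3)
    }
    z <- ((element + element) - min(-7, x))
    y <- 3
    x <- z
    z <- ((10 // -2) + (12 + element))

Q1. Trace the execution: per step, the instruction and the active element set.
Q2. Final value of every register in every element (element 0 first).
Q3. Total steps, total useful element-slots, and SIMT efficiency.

step 0: eval (element == 0)          {0,1,2,3,4,5,6,7,8,9,10,11,12,13,14,15}
step 1: x <- (max(x, x) - (y + 11))  {0}
step 2: z <- 12                      {1,2,3,4,5,6,7,8,9,10,11,12,13,14,15}
step 3: x <- ((9 + -7) // 3)         {1,2,3,4,5,6,7,8,9,10,11,12,13,14,15}
step 4: z <- ((element + element) - min(-7, x)) {0,1,2,3,4,5,6,7,8,9,10,11,12,13,14,15}
step 5: y <- 3                       {0,1,2,3,4,5,6,7,8,9,10,11,12,13,14,15}
step 6: x <- z                       {0,1,2,3,4,5,6,7,8,9,10,11,12,13,14,15}
step 7: z <- ((10 // -2) + (12 + element)) {0,1,2,3,4,5,6,7,8,9,10,11,12,13,14,15}

Answer: 8 steps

y: 3,3,3,3,3,3,3,3,3,3,3,3,3,3,3,3
x: 13,9,11,13,15,17,19,21,23,25,27,29,31,33,35,37
z: 7,8,9,10,11,12,13,14,15,16,17,18,19,20,21,22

steps = 8; useful = 111; efficiency = 111/128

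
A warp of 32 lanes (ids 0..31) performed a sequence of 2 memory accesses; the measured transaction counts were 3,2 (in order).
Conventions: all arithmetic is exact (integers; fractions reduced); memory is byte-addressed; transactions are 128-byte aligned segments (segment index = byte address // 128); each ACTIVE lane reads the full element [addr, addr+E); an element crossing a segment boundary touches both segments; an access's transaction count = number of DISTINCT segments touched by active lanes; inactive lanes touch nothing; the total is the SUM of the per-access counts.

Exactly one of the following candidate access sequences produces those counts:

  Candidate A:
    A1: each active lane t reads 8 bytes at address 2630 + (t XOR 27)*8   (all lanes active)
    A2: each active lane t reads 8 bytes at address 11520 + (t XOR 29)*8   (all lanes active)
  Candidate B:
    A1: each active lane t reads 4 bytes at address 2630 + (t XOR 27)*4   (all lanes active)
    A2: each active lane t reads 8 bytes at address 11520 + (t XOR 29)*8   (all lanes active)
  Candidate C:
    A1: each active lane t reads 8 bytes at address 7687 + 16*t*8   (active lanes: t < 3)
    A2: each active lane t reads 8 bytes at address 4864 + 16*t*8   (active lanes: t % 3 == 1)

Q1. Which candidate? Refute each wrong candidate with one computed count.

B: A1 gives 2 transactions, not 3
C: A2 gives 11 transactions, not 2
A: all counts match (3,2)

Answer: A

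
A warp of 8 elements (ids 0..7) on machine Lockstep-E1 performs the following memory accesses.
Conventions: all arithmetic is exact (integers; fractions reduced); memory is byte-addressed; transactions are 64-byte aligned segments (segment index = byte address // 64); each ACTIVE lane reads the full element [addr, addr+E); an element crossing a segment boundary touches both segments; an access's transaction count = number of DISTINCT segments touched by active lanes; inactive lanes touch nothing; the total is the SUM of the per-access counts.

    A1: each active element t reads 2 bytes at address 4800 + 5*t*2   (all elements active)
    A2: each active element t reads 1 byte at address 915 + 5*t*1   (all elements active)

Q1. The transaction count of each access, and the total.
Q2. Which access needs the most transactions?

A1: 2 transactions
A2: 1 transaction

Answer: 2,1; total 3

Answer: A1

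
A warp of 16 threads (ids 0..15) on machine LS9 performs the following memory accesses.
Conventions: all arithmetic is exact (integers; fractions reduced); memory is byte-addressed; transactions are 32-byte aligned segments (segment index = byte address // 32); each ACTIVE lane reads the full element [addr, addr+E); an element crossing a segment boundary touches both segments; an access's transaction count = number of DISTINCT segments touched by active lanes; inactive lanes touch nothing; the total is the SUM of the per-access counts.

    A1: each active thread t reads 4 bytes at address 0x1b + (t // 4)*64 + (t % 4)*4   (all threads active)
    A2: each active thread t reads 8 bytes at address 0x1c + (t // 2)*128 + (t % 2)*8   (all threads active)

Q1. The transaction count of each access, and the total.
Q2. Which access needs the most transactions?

A1: 8 transactions
A2: 16 transactions

Answer: 8,16; total 24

Answer: A2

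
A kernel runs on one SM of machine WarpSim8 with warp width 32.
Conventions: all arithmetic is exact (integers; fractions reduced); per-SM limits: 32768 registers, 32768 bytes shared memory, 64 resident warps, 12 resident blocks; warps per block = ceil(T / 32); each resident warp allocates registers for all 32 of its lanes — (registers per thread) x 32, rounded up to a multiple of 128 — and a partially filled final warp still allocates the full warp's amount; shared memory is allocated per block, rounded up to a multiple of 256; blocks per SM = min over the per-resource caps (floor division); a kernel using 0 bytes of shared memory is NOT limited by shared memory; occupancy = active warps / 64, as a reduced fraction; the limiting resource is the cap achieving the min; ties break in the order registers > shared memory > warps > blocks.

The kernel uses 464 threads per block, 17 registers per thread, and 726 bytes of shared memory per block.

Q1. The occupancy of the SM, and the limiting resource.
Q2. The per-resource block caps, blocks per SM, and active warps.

Answer: occupancy 45/64, limited by registers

registers: 3 blocks
shared memory: 42 blocks
warps: 4 blocks
blocks: 12 blocks

Answer: 3 blocks, 45 active warps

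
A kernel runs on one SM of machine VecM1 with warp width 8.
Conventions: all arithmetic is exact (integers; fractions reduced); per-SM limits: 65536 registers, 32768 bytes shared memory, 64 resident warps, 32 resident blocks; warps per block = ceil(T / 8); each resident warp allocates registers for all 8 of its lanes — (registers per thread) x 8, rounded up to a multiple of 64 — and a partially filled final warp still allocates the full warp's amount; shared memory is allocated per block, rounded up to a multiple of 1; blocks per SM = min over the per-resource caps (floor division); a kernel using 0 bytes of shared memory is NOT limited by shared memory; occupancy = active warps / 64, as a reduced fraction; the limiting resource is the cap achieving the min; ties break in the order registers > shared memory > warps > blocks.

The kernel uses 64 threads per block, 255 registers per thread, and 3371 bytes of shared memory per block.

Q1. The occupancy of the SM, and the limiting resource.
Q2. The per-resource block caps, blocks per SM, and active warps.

Answer: occupancy 1/2, limited by registers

registers: 4 blocks
shared memory: 9 blocks
warps: 8 blocks
blocks: 32 blocks

Answer: 4 blocks, 32 active warps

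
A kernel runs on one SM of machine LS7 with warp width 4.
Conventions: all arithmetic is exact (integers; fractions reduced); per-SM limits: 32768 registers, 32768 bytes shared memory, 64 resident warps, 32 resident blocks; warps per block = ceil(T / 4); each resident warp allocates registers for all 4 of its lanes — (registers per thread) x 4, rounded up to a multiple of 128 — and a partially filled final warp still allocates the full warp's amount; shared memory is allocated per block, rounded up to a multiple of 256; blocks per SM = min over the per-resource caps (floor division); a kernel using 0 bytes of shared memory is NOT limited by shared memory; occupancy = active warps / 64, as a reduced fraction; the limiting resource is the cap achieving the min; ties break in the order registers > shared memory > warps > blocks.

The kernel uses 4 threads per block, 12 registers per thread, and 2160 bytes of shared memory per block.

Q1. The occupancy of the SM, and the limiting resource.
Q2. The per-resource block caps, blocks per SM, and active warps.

Answer: occupancy 7/32, limited by shared memory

registers: 256 blocks
shared memory: 14 blocks
warps: 64 blocks
blocks: 32 blocks

Answer: 14 blocks, 14 active warps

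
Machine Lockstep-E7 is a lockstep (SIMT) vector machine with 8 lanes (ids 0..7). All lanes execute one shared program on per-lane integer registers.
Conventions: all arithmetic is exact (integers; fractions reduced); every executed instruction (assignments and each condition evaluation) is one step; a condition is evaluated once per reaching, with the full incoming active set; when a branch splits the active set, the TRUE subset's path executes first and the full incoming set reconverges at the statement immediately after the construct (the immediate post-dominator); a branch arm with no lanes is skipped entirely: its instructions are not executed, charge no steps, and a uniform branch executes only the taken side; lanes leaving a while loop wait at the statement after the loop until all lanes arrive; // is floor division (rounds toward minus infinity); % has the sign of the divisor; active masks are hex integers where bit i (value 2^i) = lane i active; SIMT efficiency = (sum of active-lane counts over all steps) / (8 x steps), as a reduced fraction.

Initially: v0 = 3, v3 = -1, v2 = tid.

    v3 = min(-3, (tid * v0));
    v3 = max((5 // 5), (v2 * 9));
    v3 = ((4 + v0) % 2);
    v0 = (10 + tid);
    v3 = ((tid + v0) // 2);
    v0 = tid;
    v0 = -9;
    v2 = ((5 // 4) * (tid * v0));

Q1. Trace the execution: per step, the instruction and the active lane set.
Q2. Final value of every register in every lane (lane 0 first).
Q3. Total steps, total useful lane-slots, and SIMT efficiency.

step 0: v3 <- min(-3, (tid * v0))    0xff
step 1: v3 <- max((5 // 5), (v2 * 9)) 0xff
step 2: v3 <- ((4 + v0) % 2)         0xff
step 3: v0 <- (10 + tid)             0xff
step 4: v3 <- ((tid + v0) // 2)      0xff
step 5: v0 <- tid                    0xff
step 6: v0 <- -9                     0xff
step 7: v2 <- ((5 // 4) * (tid * v0)) 0xff

Answer: 8 steps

v0: -9,-9,-9,-9,-9,-9,-9,-9
v3: 5,6,7,8,9,10,11,12
v2: 0,-9,-18,-27,-36,-45,-54,-63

steps = 8; useful = 64; efficiency = 64/64 = 1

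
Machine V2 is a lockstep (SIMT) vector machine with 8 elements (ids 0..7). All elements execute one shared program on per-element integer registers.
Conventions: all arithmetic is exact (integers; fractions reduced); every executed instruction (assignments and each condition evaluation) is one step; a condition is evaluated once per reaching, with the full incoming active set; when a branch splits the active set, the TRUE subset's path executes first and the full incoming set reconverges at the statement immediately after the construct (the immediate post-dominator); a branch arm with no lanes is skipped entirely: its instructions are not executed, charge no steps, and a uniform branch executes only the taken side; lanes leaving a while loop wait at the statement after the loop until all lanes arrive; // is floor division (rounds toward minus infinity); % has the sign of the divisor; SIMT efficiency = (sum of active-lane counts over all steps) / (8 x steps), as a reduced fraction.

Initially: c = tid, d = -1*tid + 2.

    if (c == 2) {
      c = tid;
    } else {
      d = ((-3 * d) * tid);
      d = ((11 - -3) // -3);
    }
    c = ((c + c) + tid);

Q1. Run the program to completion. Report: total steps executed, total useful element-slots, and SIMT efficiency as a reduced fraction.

Answer: 5 steps, 31 useful, 31/40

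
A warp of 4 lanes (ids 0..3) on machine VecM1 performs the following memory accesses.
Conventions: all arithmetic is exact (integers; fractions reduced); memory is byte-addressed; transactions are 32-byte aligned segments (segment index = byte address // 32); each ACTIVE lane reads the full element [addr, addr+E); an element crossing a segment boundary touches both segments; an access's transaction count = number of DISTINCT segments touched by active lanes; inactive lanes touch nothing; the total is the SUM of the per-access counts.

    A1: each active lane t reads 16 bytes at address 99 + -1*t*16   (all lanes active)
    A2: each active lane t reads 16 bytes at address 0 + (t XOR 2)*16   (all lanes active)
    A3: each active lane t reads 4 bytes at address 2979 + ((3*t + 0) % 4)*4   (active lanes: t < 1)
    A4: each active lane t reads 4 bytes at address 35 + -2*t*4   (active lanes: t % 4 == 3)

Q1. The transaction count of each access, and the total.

A1: 3 transactions
A2: 2 transactions
A3: 1 transaction
A4: 1 transaction

Answer: 3,2,1,1; total 7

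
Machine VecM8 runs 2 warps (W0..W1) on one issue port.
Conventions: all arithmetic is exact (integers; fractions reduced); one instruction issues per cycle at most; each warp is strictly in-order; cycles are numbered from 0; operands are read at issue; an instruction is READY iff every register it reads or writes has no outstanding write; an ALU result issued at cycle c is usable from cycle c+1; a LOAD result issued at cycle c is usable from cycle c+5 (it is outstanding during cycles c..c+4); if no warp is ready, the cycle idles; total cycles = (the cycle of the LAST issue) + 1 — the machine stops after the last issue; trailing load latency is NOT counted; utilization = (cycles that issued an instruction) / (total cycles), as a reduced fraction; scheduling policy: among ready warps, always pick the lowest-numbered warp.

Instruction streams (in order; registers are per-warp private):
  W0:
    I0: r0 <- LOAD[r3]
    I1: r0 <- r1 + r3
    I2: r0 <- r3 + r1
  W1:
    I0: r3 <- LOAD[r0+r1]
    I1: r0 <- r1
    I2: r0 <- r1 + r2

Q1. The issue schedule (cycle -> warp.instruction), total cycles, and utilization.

cycle 0: W0.I0
cycle 1: W1.I0
cycle 2: W1.I1
cycle 3: W1.I2
cycle 4: idle
cycle 5: W0.I1
cycle 6: W0.I2

Answer: 7 cycles, utilization 6/7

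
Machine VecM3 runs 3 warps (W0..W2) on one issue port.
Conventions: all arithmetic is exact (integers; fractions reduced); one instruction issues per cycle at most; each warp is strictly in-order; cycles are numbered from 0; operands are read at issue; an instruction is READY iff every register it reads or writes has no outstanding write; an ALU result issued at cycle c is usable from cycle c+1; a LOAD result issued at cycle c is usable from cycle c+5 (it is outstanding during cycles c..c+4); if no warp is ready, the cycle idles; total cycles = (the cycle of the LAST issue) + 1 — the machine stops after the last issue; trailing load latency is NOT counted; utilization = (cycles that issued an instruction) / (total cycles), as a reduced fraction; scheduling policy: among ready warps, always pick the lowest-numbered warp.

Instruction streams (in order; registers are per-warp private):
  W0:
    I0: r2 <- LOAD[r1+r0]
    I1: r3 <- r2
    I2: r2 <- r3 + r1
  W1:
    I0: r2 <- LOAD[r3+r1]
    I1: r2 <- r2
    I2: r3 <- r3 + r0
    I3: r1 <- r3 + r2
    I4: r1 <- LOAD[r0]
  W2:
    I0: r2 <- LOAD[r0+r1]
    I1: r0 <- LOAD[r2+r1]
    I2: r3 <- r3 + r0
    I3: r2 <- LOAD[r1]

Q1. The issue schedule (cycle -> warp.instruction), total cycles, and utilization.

cycle 0: W0.I0
cycle 1: W1.I0
cycle 2: W2.I0
cycle 3: idle
cycle 4: idle
cycle 5: W0.I1
cycle 6: W0.I2
cycle 7: W1.I1
cycle 8: W1.I2
cycle 9: W1.I3
cycle 10: W1.I4
cycle 11: W2.I1
cycle 12: idle
cycle 13: idle
cycle 14: idle
cycle 15: idle
cycle 16: W2.I2
cycle 17: W2.I3

Answer: 18 cycles, utilization 2/3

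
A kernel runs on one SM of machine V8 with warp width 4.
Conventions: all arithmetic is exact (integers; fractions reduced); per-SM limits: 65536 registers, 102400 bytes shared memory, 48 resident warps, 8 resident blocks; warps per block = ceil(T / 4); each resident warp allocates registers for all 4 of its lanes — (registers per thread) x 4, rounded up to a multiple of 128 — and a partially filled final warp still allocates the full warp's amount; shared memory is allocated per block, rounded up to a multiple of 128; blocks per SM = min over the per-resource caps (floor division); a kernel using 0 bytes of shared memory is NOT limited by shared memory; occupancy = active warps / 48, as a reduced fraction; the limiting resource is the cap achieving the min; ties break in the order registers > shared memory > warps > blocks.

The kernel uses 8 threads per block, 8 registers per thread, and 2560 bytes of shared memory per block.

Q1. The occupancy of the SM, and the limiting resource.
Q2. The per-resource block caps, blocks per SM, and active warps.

Answer: occupancy 1/3, limited by blocks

registers: 256 blocks
shared memory: 40 blocks
warps: 24 blocks
blocks: 8 blocks

Answer: 8 blocks, 16 active warps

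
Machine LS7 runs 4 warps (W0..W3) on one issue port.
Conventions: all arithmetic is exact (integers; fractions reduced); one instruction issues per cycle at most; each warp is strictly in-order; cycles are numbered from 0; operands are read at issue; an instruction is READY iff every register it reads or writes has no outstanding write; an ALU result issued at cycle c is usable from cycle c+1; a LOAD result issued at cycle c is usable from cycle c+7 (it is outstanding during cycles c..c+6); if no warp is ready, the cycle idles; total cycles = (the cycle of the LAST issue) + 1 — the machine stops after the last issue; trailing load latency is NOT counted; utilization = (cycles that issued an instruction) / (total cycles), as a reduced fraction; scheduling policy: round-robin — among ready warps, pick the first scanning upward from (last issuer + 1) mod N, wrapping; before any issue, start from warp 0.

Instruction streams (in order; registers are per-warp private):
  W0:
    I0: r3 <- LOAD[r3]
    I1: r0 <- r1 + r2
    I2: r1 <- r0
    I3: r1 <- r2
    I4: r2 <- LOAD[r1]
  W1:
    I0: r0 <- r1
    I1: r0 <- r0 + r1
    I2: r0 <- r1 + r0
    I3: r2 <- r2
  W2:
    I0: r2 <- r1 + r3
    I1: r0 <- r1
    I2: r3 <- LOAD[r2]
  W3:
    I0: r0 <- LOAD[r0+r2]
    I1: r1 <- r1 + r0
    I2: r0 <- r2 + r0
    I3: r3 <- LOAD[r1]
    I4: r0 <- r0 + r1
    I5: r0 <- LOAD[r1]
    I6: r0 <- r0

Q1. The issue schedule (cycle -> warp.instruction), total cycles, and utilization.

cycle 0: W0.I0
cycle 1: W1.I0
cycle 2: W2.I0
cycle 3: W3.I0
cycle 4: W0.I1
cycle 5: W1.I1
cycle 6: W2.I1
cycle 7: W0.I2
cycle 8: W1.I2
cycle 9: W2.I2
cycle 10: W3.I1
cycle 11: W0.I3
cycle 12: W1.I3
cycle 13: W3.I2
cycle 14: W0.I4
cycle 15: W3.I3
cycle 16: W3.I4
cycle 17: W3.I5
cycle 18: idle
cycle 19: idle
cycle 20: idle
cycle 21: idle
cycle 22: idle
cycle 23: idle
cycle 24: W3.I6

Answer: 25 cycles, utilization 19/25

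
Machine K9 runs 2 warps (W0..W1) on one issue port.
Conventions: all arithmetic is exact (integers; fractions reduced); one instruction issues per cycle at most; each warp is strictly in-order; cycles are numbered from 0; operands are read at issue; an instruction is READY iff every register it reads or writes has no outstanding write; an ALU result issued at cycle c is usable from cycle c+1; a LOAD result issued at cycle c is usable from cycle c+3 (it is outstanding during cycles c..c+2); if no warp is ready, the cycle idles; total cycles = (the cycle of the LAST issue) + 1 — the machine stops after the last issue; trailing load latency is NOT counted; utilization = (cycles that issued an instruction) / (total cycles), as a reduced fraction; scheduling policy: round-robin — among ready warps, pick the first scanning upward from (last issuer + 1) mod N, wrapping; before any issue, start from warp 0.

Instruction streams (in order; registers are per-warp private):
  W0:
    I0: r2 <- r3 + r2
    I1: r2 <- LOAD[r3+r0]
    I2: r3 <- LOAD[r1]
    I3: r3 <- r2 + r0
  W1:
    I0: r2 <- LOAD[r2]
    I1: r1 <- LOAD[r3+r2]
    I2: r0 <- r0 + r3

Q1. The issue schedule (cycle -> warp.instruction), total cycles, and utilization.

cycle 0: W0.I0
cycle 1: W1.I0
cycle 2: W0.I1
cycle 3: W0.I2
cycle 4: W1.I1
cycle 5: W1.I2
cycle 6: W0.I3

Answer: 7 cycles, utilization 1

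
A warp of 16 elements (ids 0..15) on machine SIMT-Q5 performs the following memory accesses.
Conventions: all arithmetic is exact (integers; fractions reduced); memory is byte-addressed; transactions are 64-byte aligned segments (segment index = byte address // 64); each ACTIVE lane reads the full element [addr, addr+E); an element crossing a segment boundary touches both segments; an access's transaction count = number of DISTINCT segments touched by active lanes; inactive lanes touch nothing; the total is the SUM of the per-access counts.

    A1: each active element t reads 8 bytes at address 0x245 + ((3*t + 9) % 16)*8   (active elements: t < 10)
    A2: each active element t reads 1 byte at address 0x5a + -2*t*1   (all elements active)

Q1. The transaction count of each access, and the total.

A1: 3 transactions
A2: 2 transactions

Answer: 3,2; total 5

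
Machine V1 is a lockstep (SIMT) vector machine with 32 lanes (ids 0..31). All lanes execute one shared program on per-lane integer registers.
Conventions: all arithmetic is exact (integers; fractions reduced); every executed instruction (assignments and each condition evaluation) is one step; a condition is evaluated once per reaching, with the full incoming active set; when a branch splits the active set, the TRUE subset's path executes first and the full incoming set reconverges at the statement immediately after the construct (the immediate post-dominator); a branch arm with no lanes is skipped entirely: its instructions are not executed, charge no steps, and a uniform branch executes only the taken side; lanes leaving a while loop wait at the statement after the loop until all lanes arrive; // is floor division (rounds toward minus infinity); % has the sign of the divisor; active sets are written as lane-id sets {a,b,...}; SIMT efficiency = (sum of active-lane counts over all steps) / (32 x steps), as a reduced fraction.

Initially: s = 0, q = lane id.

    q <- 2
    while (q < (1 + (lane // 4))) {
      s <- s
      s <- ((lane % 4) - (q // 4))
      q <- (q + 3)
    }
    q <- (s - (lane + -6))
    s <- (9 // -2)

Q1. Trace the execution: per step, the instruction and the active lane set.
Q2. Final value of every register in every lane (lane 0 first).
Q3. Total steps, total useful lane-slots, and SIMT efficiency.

step 0: q <- 2                       {0,1,2,3,4,5,6,7,8,9,10,11,12,13,14,15,16,17,18,19,20,21,22,23,24,25,26,27,28,29,30,31}
step 1: eval (q < (1 + (lane // 4))) {0,1,2,3,4,5,6,7,8,9,10,11,12,13,14,15,16,17,18,19,20,21,22,23,24,25,26,27,28,29,30,31}
step 2: s <- s                       {8,9,10,11,12,13,14,15,16,17,18,19,20,21,22,23,24,25,26,27,28,29,30,31}
step 3: s <- ((lane % 4) - (q // 4)) {8,9,10,11,12,13,14,15,16,17,18,19,20,21,22,23,24,25,26,27,28,29,30,31}
step 4: q <- (q + 3)                 {8,9,10,11,12,13,14,15,16,17,18,19,20,21,22,23,24,25,26,27,28,29,30,31}
step 5: eval (q < (1 + (lane // 4))) {8,9,10,11,12,13,14,15,16,17,18,19,20,21,22,23,24,25,26,27,28,29,30,31}
step 6: s <- s                       {20,21,22,23,24,25,26,27,28,29,30,31}
step 7: s <- ((lane % 4) - (q // 4)) {20,21,22,23,24,25,26,27,28,29,30,31}
step 8: q <- (q + 3)                 {20,21,22,23,24,25,26,27,28,29,30,31}
step 9: eval (q < (1 + (lane // 4))) {20,21,22,23,24,25,26,27,28,29,30,31}
step 10: q <- (s - (lane + -6))       {0,1,2,3,4,5,6,7,8,9,10,11,12,13,14,15,16,17,18,19,20,21,22,23,24,25,26,27,28,29,30,31}
step 11: s <- (9 // -2)               {0,1,2,3,4,5,6,7,8,9,10,11,12,13,14,15,16,17,18,19,20,21,22,23,24,25,26,27,28,29,30,31}

Answer: 12 steps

s: -5,-5,-5,-5,-5,-5,-5,-5,-5,-5,-5,-5,-5,-5,-5,-5,-5,-5,-5,-5,-5,-5,-5,-5,-5,-5,-5,-5,-5,-5,-5,-5
q: 6,5,4,3,2,1,0,-1,-2,-2,-2,-2,-6,-6,-6,-6,-10,-10,-10,-10,-15,-15,-15,-15,-19,-19,-19,-19,-23,-23,-23,-23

steps = 12; useful = 272; efficiency = 272/384 = 17/24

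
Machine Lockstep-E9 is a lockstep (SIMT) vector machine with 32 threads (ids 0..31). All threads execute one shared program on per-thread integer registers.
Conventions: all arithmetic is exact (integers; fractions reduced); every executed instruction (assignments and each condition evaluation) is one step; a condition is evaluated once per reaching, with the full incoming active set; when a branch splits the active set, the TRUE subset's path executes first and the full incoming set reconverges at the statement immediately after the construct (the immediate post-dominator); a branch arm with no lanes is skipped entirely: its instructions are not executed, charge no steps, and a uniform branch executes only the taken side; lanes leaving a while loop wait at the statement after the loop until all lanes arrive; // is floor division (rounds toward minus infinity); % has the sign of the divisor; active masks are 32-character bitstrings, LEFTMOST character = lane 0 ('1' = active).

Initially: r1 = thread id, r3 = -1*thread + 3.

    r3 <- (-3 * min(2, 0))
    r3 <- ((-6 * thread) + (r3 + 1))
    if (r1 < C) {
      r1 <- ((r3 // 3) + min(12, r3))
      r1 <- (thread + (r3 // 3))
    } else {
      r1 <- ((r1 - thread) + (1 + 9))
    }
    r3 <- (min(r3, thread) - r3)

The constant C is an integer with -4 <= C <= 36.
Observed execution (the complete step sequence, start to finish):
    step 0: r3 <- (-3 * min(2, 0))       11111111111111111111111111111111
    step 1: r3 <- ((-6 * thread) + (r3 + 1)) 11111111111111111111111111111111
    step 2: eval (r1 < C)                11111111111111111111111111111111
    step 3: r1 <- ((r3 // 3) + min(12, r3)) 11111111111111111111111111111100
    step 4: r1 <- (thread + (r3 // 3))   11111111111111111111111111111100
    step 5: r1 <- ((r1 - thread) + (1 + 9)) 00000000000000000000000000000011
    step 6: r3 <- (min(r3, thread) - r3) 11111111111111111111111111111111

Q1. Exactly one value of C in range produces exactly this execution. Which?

Answer: C = 30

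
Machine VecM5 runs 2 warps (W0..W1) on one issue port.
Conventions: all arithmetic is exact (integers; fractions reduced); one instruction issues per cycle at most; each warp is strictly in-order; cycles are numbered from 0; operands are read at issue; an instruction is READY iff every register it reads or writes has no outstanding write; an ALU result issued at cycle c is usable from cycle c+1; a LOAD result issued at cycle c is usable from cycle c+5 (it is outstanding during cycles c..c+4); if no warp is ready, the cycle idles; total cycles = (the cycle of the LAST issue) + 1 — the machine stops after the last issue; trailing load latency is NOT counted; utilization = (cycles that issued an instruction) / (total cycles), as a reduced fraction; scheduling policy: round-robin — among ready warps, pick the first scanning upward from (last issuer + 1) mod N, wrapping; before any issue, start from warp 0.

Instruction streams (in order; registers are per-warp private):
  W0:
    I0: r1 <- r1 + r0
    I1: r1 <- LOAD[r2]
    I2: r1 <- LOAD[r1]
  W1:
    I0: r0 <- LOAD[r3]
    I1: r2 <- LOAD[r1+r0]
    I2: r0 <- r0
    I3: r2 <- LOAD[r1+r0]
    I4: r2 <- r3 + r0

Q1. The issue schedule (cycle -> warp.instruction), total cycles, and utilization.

cycle 0: W0.I0
cycle 1: W1.I0
cycle 2: W0.I1
cycle 3: idle
cycle 4: idle
cycle 5: idle
cycle 6: W1.I1
cycle 7: W0.I2
cycle 8: W1.I2
cycle 9: idle
cycle 10: idle
cycle 11: W1.I3
cycle 12: idle
cycle 13: idle
cycle 14: idle
cycle 15: idle
cycle 16: W1.I4

Answer: 17 cycles, utilization 8/17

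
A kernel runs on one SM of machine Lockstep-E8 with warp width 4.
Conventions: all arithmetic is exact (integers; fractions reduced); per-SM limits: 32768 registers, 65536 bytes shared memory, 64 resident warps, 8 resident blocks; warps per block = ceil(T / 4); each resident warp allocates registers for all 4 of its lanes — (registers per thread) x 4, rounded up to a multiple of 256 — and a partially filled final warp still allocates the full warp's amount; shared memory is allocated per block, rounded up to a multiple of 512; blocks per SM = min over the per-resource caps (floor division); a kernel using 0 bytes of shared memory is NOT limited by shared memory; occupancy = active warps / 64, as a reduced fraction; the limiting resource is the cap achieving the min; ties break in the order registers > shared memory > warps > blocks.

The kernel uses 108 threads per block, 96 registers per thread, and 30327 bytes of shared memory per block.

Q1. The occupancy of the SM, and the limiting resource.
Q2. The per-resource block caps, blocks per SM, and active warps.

Answer: occupancy 27/32, limited by registers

registers: 2 blocks
shared memory: 2 blocks
warps: 2 blocks
blocks: 8 blocks

Answer: 2 blocks, 54 active warps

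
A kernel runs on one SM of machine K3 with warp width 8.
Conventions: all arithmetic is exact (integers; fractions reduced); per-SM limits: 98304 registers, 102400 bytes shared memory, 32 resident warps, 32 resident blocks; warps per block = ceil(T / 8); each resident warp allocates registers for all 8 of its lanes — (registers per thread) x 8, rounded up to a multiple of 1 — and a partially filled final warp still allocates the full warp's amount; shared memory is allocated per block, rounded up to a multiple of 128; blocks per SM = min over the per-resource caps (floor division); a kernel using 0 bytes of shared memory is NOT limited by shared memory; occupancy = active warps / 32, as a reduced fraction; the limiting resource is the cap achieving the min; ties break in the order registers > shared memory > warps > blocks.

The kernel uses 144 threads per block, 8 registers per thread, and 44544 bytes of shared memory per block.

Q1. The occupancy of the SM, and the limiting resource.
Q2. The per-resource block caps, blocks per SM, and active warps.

Answer: occupancy 9/16, limited by warps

registers: 85 blocks
shared memory: 2 blocks
warps: 1 block
blocks: 32 blocks

Answer: 1 block, 18 active warps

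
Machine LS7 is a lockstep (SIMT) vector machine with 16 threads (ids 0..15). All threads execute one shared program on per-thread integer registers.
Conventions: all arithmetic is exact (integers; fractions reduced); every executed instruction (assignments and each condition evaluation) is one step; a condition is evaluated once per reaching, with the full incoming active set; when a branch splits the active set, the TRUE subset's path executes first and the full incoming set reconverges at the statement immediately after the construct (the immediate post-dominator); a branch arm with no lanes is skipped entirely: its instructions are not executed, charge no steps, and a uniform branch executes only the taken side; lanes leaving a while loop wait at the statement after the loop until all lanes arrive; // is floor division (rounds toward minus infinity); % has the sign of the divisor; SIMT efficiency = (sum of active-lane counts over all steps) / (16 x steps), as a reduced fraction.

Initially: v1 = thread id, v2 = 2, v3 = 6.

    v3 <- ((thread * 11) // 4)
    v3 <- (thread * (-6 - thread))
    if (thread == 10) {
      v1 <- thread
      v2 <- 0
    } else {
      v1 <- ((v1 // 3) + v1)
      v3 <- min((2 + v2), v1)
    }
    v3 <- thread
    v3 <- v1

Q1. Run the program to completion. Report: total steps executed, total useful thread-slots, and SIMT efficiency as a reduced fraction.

Answer: 9 steps, 112 useful, 7/9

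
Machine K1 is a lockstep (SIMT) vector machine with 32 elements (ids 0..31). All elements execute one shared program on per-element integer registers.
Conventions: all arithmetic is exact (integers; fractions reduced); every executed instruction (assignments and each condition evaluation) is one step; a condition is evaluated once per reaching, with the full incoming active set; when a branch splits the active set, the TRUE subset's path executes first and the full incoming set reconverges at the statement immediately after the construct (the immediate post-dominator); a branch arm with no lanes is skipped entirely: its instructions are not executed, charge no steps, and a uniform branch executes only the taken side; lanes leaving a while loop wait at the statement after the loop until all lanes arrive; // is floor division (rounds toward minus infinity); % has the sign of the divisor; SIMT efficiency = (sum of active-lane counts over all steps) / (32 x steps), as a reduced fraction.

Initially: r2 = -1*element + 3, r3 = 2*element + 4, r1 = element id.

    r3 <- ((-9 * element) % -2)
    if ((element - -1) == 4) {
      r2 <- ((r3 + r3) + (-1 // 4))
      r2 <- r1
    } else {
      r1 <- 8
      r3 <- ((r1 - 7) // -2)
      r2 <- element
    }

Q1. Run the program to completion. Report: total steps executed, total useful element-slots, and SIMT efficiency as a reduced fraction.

Answer: 7 steps, 159 useful, 159/224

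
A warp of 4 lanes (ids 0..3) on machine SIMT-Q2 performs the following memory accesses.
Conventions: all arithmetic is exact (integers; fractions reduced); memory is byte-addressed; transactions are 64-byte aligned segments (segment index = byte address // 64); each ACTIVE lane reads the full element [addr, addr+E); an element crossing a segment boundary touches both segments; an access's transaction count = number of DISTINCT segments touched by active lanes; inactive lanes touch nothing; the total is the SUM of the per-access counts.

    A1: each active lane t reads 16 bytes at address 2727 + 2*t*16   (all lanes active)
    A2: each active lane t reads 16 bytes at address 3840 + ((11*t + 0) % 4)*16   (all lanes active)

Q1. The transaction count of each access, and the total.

A1: 3 transactions
A2: 1 transaction

Answer: 3,1; total 4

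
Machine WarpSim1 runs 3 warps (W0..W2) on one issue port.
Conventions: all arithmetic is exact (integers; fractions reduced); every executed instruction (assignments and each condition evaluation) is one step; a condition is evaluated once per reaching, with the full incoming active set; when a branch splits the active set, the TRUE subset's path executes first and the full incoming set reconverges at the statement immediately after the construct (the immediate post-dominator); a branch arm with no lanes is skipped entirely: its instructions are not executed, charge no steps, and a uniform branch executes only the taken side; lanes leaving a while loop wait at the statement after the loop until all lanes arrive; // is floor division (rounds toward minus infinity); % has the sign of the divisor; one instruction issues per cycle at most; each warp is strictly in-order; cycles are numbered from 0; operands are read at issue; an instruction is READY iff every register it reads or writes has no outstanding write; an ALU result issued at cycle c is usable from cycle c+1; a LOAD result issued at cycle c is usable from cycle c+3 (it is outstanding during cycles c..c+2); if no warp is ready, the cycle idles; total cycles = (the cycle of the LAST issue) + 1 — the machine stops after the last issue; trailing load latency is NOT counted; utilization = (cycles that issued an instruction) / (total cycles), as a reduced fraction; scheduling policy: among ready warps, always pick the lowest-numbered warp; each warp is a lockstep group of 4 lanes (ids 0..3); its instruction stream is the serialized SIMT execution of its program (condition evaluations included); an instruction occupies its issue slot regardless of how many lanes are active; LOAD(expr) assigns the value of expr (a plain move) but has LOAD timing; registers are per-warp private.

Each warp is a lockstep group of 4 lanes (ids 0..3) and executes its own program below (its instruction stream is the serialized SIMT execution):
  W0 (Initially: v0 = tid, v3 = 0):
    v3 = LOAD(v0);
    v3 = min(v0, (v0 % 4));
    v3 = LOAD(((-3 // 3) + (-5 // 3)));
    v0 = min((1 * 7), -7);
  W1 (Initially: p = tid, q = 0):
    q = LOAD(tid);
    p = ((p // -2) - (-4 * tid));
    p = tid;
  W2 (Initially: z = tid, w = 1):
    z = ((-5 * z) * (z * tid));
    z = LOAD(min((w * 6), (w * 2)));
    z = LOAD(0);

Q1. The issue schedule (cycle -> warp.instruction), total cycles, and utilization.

cycle 0: W0.I0
cycle 1: W1.I0
cycle 2: W1.I1
cycle 3: W0.I1
cycle 4: W0.I2
cycle 5: W0.I3
cycle 6: W1.I2
cycle 7: W2.I0
cycle 8: W2.I1
cycle 9: idle
cycle 10: idle
cycle 11: W2.I2

Answer: 12 cycles, utilization 5/6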